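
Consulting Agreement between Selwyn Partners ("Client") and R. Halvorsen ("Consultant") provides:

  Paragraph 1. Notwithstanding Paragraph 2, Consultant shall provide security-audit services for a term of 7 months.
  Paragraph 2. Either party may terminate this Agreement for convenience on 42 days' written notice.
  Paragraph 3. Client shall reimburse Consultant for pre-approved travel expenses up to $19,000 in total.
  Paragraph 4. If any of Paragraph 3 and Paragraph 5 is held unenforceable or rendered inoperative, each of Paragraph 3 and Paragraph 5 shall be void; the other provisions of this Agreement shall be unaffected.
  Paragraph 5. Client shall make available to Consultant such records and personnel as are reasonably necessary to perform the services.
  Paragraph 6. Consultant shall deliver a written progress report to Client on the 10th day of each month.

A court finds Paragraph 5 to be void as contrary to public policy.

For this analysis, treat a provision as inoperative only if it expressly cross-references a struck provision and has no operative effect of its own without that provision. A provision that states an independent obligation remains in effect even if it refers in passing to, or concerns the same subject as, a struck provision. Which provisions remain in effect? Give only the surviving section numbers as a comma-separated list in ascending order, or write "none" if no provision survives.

Paragraph 5 is struck. Nothing else in the Agreement is defined by reference to Paragraph 5. Paragraph 4 declares Paragraph 3 and Paragraph 5 mutually dependent; since one of them has fallen, all of them are of no effect. That brings down Paragraph 3 as well. The remainder continues in force under Paragraph 4. Paragraph 1, Paragraph 2, Paragraph 4, and Paragraph 6 remain in effect.

1, 2, 4, 6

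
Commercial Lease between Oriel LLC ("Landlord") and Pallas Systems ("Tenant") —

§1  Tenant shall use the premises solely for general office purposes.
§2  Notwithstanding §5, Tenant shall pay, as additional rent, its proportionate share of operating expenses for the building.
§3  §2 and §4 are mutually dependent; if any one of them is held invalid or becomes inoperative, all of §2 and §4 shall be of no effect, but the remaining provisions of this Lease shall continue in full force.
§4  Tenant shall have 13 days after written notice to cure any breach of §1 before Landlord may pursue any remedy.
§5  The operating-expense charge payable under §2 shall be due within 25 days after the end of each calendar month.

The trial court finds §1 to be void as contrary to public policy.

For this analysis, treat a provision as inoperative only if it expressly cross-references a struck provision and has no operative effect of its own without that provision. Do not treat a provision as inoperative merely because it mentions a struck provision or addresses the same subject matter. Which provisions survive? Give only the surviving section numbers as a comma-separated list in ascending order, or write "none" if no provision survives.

§1 is struck. §4 operates only by reference to §1, so it falls with §1. §3 declares §2 and §4 mutually dependent; since one of them has fallen, all of them are of no effect. That brings down §2 as well. §5 in turn depends solely on a provision now struck and likewise falls. The remainder continues in force under §3. Only §3 remains in effect.

3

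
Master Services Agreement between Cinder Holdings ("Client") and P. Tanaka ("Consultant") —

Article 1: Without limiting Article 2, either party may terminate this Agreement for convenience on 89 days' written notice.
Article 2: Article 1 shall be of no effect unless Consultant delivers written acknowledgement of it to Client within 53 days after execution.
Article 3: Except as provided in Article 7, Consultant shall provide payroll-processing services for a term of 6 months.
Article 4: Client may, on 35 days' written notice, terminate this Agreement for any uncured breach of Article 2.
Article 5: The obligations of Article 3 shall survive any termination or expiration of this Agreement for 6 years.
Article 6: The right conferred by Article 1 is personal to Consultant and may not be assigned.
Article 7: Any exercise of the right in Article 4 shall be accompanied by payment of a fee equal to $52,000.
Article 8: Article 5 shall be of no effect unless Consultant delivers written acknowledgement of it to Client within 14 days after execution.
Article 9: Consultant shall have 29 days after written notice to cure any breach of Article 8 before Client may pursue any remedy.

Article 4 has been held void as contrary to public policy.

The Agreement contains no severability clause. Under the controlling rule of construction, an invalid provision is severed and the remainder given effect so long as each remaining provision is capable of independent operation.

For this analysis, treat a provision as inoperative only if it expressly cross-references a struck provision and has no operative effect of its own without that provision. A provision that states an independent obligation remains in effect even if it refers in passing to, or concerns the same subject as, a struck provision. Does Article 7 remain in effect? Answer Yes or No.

No

Article 4 is struck. Article 7 has no operative effect of its own apart from Article 4 and is therefore inoperative. Article 3 mentions Article 7 but its own obligation stands independently of Article 7, so Article 3 is not affected. Under the stated default rule, only provisions that cannot operate independently fall away; the rest are enforced. Article 1, Article 2, Article 3, Article 5, Article 6, Article 8, and Article 9 remain in effect. Article 7 is among the inoperative provisions, so the answer is no.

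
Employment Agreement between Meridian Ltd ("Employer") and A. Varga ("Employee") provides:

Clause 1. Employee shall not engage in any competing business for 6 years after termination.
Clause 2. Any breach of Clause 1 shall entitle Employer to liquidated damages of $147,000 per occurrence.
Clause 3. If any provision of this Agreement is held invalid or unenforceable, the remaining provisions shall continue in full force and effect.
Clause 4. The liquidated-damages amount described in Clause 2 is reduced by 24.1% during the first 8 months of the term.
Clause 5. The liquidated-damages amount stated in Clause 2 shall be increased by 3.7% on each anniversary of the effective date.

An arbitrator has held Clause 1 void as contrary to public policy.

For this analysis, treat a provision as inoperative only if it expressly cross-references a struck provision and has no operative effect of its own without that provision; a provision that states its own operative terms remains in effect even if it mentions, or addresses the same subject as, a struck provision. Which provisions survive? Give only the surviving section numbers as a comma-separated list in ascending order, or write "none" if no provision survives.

3

Clause 1 is struck. The whole of Clause 2 is the liquidated-damages amount, defined by reference to Clause 1, so Clause 2 cannot stand once Clause 1 is removed. The whole of Clause 4 is the introductory reduction to the liquidated-damages amount, defined by reference to Clause 2, so Clause 4 cannot stand once Clause 2 is removed. The whole of Clause 5 is the escalation of the liquidated-damages amount, defined by reference to Clause 2, so Clause 5 cannot stand once Clause 2 is removed. Under the severability clause in Clause 3, the remaining provisions continue in force. Only Clause 3 remains in effect.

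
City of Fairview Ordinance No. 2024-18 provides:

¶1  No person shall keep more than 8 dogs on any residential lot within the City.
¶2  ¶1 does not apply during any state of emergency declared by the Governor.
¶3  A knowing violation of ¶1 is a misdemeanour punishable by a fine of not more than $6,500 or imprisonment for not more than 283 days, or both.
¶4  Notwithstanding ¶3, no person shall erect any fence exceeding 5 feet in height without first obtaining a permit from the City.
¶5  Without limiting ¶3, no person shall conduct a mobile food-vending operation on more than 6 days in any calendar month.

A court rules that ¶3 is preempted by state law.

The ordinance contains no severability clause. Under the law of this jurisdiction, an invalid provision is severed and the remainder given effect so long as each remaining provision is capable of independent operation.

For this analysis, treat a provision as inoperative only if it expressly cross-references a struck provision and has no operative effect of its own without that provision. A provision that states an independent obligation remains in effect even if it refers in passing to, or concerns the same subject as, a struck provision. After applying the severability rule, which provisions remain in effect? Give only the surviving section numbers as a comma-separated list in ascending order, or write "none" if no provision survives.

¶3 is struck. Although ¶4 refers to ¶3, its operative terms do not depend on ¶3, so it remains in effect. Although ¶5 refers to ¶3, its operative terms do not depend on ¶3, so it remains in effect. No other provision's operative terms depend on ¶3. With no severability clause, the stated default rule severs what cannot stand and enforces each remaining provision that can operate on its own. That leaves ¶1, ¶2, ¶4, and ¶5 in effect.

1, 2, 4, 5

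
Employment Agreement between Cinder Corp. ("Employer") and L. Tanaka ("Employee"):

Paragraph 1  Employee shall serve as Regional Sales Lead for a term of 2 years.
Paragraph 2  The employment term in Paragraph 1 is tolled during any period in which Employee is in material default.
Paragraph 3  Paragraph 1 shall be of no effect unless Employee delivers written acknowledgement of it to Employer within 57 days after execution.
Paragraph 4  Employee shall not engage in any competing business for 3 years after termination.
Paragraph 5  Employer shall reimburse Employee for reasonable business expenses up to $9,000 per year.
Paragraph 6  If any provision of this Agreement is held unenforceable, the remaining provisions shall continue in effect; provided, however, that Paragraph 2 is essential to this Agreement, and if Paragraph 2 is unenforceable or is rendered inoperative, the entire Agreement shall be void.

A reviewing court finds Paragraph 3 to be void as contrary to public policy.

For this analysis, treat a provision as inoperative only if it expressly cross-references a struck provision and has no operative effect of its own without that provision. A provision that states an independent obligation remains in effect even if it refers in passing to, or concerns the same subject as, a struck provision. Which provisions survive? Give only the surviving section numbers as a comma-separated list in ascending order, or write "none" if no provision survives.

Paragraph 3 is struck. Nothing else in the Agreement is defined by reference to Paragraph 3. Paragraph 6 makes Paragraph 2 an essential term, but Paragraph 2 is unaffected, so the severability proviso in Paragraph 6 preserves the remaining provisions. Paragraph 1, Paragraph 2, Paragraph 4, Paragraph 5, and Paragraph 6 remain in effect.

1, 2, 4, 5, 6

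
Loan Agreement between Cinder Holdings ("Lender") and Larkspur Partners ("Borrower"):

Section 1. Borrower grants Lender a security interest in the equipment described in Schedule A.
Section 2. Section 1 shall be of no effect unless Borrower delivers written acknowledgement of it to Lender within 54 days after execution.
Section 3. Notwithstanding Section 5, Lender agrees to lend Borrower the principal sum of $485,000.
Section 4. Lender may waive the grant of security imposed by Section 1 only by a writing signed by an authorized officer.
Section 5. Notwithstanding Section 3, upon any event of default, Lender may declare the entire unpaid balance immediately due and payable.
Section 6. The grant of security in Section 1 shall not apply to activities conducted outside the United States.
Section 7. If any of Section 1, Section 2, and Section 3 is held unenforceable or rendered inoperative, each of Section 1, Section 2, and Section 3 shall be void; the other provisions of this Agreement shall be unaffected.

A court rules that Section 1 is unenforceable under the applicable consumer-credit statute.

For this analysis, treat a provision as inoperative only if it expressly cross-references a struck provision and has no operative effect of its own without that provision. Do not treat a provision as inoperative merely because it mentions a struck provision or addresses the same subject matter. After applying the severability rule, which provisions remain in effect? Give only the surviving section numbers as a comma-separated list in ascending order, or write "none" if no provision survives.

5, 7

Section 1 is struck. The only function of Section 2 is the acknowledgement condition for Section 1, so it cannot stand once Section 1 is removed. Section 4 has no operative effect of its own apart from Section 1 and is therefore inoperative. Section 6 does nothing except set the carve-out from the grant of security by reference to Section 1; with Section 1 gone it has no independent effect and is inoperative. Although Section 5 refers to Section 3, its operative terms do not depend on Section 3, so it remains in effect. Section 7 declares Section 1, Section 2, and Section 3 mutually dependent; since one of them has fallen, all of them are of no effect. That brings down Section 3 as well. The remainder continues in force under Section 7. Section 5 and Section 7 remain in effect.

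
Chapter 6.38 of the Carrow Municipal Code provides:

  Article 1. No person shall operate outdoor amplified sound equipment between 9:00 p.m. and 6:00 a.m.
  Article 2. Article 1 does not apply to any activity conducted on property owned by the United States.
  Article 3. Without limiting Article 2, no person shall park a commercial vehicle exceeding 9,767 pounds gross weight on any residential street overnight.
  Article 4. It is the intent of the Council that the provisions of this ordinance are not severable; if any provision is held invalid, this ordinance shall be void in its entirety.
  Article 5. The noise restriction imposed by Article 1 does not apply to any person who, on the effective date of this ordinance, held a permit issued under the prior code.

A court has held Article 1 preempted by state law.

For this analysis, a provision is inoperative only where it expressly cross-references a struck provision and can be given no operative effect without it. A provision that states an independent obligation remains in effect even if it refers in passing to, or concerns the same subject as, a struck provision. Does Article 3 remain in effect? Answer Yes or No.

No

Article 1 is struck. Article 2 has no operative effect of its own apart from Article 1 and is therefore inoperative. The only function of Article 5 is the grandfather exemption from Article 1, so it cannot stand once Article 1 is removed. Article 4 provides that the ordinance is not severable, so the invalidity of any one provision voids the entire ordinance. No provision of the ordinance survives. Article 3 is among the inoperative provisions, so the answer is no.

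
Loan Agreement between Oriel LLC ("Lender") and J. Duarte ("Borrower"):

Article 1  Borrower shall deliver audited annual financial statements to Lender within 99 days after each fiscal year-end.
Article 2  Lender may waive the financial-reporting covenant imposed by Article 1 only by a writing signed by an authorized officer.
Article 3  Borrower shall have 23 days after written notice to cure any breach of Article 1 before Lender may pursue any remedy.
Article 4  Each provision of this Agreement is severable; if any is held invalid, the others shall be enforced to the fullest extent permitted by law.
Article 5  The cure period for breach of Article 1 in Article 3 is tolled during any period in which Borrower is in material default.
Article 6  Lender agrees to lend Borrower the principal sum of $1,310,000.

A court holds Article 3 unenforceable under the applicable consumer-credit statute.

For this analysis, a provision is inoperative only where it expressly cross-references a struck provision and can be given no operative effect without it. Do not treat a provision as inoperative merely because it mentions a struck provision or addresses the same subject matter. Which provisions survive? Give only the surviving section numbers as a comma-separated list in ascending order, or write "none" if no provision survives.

Article 3 is struck. Article 5 operates only by reference to Article 3, so it falls with Article 3. Under the severability clause in Article 4, the remaining provisions continue in force. The provisions still in force are Article 1, Article 2, Article 4, and Article 6.

1, 2, 4, 6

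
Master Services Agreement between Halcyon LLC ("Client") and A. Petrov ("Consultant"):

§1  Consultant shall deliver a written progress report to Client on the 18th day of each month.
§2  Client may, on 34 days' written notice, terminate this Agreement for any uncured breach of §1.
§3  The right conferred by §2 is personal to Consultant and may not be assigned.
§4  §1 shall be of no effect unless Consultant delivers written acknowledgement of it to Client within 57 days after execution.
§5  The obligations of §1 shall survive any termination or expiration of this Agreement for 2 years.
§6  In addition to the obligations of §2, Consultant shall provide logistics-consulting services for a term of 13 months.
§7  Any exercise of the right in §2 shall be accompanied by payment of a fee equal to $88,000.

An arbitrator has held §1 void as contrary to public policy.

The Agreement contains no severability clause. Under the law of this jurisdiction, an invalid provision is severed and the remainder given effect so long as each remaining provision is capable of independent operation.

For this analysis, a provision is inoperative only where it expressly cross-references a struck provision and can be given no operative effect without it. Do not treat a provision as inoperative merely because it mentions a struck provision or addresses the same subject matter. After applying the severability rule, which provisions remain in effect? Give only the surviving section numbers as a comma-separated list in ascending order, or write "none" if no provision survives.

6

§1 is struck. §2 merely fixes the termination right for breach of §1; with §1 gone it has nothing to operate on and falls away. The only function of §4 is the acknowledgement condition for §1, so it cannot stand once §1 is removed. §5 has no operative effect of its own apart from §1 and is therefore inoperative. The only function of §3 is the non-assignment of §2, so it cannot stand once §2 is removed. §7 has no operative effect of its own apart from §2 and is therefore inoperative. Although §6 refers to §2, its operative terms do not depend on §2, so it remains in effect. Under the stated default rule, only provisions that cannot operate independently fall away; the rest are enforced. Only §6 remains in effect.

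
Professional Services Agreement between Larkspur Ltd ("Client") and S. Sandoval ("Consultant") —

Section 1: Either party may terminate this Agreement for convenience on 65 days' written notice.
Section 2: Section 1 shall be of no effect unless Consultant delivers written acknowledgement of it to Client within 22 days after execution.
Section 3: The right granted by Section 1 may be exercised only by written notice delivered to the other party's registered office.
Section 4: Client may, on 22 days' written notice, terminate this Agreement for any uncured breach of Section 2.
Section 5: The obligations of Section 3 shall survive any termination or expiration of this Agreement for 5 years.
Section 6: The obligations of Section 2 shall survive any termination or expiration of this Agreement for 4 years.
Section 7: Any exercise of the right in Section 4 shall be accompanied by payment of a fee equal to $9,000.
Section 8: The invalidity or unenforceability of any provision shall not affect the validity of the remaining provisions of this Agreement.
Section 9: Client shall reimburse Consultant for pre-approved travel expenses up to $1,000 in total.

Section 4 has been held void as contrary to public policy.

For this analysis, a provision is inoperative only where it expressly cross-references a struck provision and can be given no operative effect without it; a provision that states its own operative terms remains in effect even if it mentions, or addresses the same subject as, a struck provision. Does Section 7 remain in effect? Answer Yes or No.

No

Section 4 is struck. Section 7 operates only by reference to Section 4, so it falls with Section 4. Section 8 is a severability clause and preserves every provision that can still be given independent effect. The provisions still in force are Section 1, Section 2, Section 3, Section 5, Section 6, Section 8, and Section 9. Section 7 is among the inoperative provisions, so the answer is no.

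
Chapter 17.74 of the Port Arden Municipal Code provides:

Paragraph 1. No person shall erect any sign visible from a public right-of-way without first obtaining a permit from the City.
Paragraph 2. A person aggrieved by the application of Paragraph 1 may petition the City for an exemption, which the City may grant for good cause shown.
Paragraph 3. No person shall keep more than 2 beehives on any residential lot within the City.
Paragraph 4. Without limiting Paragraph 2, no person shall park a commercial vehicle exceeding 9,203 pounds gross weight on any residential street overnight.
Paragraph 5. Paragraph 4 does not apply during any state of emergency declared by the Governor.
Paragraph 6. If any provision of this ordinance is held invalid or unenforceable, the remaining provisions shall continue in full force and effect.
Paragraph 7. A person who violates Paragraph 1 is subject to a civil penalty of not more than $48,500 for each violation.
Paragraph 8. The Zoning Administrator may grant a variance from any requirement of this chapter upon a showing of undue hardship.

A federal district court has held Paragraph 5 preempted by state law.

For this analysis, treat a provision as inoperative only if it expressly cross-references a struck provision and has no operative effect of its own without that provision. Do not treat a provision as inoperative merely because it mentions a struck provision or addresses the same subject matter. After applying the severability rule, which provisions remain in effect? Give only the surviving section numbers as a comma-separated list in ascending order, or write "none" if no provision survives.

Paragraph 5 is struck. No other provision's operative terms depend on Paragraph 5. Paragraph 6 is a severability clause and preserves every provision that can still be given independent effect. That leaves Paragraph 1, Paragraph 2, Paragraph 3, Paragraph 4, Paragraph 6, Paragraph 7, and Paragraph 8 in effect.

1, 2, 3, 4, 6, 7, 8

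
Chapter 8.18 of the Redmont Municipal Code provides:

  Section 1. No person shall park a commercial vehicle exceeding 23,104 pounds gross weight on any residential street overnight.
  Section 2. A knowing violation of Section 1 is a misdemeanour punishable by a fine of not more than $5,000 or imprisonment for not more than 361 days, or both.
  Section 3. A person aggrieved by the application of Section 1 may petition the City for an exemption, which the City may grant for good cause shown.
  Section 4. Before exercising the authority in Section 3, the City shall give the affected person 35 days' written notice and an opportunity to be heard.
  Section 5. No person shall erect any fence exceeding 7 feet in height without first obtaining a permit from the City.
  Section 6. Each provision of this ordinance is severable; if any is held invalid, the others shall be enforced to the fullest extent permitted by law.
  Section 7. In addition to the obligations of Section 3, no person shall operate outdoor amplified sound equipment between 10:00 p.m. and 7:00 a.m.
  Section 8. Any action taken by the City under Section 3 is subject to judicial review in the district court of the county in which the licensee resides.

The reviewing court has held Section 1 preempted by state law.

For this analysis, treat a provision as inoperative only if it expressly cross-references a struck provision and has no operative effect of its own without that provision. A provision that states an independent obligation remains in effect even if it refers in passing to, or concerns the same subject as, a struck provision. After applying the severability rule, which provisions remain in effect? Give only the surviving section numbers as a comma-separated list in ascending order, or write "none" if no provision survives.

5, 6, 7

Section 1 is struck. The only function of Section 2 is the criminal penalty for violating Section 1, so it cannot stand once Section 1 is removed. Section 3 merely fixes the exemption procedure for Section 1; with Section 1 gone it has nothing to operate on and falls away. The only function of Section 4 is the notice-and-hearing requirement for Section 3, so it cannot stand once Section 3 is removed. The only function of Section 8 is the judicial-review right for Section 3, so it cannot stand once Section 3 is removed. Although Section 7 refers to Section 3, its operative terms do not depend on Section 3, so it remains in effect. Under the severability clause in Section 6, the remaining provisions continue in force. Section 5, Section 6, and Section 7 remain in effect.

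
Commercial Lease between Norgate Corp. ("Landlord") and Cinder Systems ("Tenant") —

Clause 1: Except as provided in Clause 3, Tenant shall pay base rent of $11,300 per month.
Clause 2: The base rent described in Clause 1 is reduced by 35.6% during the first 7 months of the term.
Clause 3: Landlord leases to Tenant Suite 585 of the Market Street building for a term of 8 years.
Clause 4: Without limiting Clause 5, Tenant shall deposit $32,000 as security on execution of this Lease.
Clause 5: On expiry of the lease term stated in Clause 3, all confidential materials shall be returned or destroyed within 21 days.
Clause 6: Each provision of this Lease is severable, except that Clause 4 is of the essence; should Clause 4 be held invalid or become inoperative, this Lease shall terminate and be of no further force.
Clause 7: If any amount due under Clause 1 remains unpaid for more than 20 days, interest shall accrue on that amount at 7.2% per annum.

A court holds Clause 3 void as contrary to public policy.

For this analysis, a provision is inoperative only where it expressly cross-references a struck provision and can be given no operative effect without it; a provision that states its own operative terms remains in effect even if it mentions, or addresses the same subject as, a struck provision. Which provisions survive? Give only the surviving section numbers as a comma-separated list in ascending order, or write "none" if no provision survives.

1, 2, 4, 6, 7

Clause 3 is struck. Clause 5 has no operative effect of its own apart from Clause 3 and is therefore inoperative. Clause 1 mentions Clause 3 but its own obligation stands independently of Clause 3, so Clause 1 is not affected. Clause 4 mentions Clause 5 but its own obligation stands independently of Clause 5, so Clause 4 is not affected. Clause 6 makes Clause 4 an essential term, but Clause 4 is unaffected, so the severability proviso in Clause 6 preserves the remaining provisions. The provisions still in force are Clause 1, Clause 2, Clause 4, Clause 6, and Clause 7.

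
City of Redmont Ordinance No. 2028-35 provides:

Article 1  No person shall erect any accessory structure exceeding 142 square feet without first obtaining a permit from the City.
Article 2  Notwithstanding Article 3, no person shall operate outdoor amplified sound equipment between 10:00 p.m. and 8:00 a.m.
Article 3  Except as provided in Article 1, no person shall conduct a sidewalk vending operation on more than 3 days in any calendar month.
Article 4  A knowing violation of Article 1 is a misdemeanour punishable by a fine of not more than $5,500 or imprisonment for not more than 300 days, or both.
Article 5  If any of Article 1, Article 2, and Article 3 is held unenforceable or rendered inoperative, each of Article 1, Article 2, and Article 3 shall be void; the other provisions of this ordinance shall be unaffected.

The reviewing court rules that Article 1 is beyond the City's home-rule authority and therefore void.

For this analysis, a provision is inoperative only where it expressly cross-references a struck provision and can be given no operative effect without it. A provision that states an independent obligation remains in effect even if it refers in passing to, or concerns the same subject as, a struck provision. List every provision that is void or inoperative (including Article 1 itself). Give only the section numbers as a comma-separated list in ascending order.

1, 2, 3, 4

Article 1 is struck. Article 4 merely fixes the criminal penalty for violating Article 1; with Article 1 gone it has nothing to operate on and falls away. Article 5 declares Article 1, Article 2, and Article 3 mutually dependent; since one of them has fallen, all of them are of no effect. That brings down Article 2 and Article 3 as well. The remainder continues in force under Article 5. Only Article 5 remains in effect.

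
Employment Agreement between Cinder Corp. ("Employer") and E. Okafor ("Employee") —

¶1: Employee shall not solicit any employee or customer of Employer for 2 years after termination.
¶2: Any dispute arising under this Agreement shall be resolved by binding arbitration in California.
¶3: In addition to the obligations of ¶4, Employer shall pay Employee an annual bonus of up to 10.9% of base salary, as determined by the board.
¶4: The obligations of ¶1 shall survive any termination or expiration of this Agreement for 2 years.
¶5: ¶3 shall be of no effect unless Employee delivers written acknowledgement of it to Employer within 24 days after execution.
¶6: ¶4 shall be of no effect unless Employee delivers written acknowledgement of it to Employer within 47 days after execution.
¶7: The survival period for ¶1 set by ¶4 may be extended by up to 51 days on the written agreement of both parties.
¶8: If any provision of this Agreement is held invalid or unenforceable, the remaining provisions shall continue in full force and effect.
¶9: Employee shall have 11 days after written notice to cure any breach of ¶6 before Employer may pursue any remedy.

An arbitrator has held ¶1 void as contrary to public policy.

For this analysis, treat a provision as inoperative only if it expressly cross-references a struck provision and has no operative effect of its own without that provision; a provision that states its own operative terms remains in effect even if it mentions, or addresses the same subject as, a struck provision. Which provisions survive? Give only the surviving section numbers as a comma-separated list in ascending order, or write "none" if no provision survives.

2, 3, 5, 8

¶1 is struck. ¶4 operates only by reference to ¶1, so it falls with ¶1. The only function of ¶6 is the acknowledgement condition for ¶4, so it cannot stand once ¶4 is removed. ¶7 has no operative effect of its own apart from ¶4 and is therefore inoperative. The only function of ¶9 is the cure period for breach of ¶6, so it cannot stand once ¶6 is removed. Although ¶3 refers to ¶4, its operative terms do not depend on ¶4, so it remains in effect. ¶8 is a severability clause and preserves every provision that can still be given independent effect. The provisions still in force are ¶2, ¶3, ¶5, and ¶8.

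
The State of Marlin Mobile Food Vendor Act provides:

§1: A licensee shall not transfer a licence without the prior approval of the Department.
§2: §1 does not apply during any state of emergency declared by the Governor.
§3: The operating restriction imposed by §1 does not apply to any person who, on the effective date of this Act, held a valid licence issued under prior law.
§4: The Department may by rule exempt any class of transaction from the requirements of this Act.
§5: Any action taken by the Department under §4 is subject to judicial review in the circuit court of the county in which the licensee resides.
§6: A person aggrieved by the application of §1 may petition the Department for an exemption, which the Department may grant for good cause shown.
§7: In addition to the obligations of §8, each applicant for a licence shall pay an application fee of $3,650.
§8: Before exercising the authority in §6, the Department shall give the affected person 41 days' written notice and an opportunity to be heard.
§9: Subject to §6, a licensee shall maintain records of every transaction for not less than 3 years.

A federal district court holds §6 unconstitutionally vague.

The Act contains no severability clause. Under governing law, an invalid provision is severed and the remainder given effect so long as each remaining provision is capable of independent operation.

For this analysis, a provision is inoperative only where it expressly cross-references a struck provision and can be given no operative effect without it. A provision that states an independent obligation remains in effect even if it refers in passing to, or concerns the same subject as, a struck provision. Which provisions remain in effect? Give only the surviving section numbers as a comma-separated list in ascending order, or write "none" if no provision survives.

1, 2, 3, 4, 5, 7, 9

§6 is struck. The only function of §8 is the notice-and-hearing requirement for §6, so it cannot stand once §6 is removed. Although §9 refers to §6, its operative terms do not depend on §6, so it remains in effect. §7 mentions §8 but its own obligation stands independently of §8, so §7 is not affected. Under the stated default rule, only provisions that cannot operate independently fall away; the rest are enforced. §1, §2, §3, §4, §5, §7, and §9 remain in effect.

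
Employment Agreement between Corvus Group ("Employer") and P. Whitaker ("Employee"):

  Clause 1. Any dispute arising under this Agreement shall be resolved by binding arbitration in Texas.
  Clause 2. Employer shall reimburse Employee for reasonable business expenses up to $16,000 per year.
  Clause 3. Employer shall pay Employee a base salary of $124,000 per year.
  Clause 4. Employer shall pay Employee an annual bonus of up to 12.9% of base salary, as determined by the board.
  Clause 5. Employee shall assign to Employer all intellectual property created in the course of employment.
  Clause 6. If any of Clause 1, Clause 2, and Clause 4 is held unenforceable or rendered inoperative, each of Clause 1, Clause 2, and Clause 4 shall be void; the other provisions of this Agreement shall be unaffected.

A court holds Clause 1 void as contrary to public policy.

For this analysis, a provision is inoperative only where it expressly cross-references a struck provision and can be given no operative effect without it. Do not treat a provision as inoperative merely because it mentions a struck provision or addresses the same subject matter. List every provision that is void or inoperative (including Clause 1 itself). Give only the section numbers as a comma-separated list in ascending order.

1, 2, 4

Clause 1 is struck. Nothing else in the Agreement is defined by reference to Clause 1. Clause 6 declares Clause 1, Clause 2, and Clause 4 mutually dependent; since one of them has fallen, all of them are of no effect. That brings down Clause 2 and Clause 4 as well. The remainder continues in force under Clause 6. Clause 3, Clause 5, and Clause 6 remain in effect.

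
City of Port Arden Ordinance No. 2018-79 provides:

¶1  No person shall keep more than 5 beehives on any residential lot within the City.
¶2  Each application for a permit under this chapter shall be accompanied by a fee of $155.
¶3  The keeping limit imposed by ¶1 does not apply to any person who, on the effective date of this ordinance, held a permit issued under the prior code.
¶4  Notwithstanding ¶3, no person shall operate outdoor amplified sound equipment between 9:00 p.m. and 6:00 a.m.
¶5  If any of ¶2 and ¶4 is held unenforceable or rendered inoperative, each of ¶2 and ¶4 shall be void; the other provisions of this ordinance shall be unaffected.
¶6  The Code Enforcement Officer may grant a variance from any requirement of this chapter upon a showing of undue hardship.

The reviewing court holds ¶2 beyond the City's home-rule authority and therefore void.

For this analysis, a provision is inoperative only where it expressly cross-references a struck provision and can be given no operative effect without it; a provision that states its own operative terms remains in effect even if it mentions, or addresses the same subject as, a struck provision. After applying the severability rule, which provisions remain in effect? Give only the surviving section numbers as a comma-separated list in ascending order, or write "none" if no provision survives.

1, 3, 5, 6

¶2 is struck. No other provision's operative terms depend on ¶2. ¶5 declares ¶2 and ¶4 mutually dependent; since one of them has fallen, all of them are of no effect. That brings down ¶4 as well. The remainder continues in force under ¶5. ¶1, ¶3, ¶5, and ¶6 remain in effect.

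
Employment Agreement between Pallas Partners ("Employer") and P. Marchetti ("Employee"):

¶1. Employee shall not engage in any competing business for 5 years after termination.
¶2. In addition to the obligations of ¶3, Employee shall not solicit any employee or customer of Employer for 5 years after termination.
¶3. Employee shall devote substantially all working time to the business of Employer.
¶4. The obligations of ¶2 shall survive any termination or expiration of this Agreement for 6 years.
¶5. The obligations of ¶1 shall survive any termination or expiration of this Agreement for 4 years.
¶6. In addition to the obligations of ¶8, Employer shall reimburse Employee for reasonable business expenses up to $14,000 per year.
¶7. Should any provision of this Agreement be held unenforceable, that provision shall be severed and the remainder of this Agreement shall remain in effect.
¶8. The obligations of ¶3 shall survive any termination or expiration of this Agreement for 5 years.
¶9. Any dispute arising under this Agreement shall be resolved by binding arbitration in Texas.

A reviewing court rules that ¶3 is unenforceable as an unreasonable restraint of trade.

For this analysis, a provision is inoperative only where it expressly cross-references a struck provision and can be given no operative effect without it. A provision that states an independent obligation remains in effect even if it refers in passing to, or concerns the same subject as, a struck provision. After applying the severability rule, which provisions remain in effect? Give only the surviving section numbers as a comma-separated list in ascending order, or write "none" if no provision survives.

¶3 is struck. ¶8 has no operative effect of its own apart from ¶3 and is therefore inoperative. ¶2 mentions ¶3 but its own obligation stands independently of ¶3, so ¶2 is not affected. Although ¶6 refers to ¶8, its operative terms do not depend on ¶8, so it remains in effect. Under the severability clause in ¶7, the remaining provisions continue in force. That leaves ¶1, ¶2, ¶4, ¶5, ¶6, ¶7, and ¶9 in effect.

1, 2, 4, 5, 6, 7, 9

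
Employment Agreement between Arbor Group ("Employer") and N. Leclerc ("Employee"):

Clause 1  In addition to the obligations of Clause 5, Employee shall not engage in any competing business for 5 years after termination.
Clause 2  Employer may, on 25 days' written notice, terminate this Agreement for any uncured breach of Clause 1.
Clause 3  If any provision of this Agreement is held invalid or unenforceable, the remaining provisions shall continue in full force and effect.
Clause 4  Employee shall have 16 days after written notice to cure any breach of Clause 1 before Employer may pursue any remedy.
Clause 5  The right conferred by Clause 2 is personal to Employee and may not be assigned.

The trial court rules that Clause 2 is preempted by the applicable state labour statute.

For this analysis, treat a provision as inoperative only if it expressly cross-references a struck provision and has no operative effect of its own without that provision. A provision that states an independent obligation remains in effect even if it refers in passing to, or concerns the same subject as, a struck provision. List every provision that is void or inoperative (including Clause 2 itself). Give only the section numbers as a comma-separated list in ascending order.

2, 5

Clause 2 is struck. The only function of Clause 5 is the non-assignment of Clause 2, so it cannot stand once Clause 2 is removed. Although Clause 1 refers to Clause 5, its operative terms do not depend on Clause 5, so it remains in effect. Clause 3 is a severability clause and preserves every provision that can still be given independent effect. The provisions still in force are Clause 1, Clause 3, and Clause 4.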